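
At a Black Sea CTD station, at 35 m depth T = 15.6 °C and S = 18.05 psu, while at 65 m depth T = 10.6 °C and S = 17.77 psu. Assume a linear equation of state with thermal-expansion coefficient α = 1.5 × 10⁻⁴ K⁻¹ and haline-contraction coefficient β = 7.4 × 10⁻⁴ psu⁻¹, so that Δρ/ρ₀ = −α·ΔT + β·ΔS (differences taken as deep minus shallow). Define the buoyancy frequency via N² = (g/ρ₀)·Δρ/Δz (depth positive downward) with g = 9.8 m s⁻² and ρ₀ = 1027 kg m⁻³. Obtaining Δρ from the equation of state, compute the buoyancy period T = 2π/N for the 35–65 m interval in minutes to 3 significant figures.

7.86 min

ΔT = -5.0 K, ΔS = -0.28 psu (deep − shallow).
Δρ/ρ₀ = −αΔT + βΔS = 7.50 × 10⁻⁴ − 2.072 × 10⁻⁴ = 5.428 × 10⁻⁴, so Δρ ≈ 0.5575 kg m⁻³.
N² = (g/ρ₀)·Δρ/Δz = g·(Δρ/ρ₀)/Δz = 9.8 × 5.428 × 10⁻⁴ / 30 = 1.7731 × 10⁻⁴ s⁻².
N = √(1.7731 × 10⁻⁴) = 0.013316 rad s⁻¹ → T = 2π/N = 471.85 s = 7.8642 min ≈ 7.86 min.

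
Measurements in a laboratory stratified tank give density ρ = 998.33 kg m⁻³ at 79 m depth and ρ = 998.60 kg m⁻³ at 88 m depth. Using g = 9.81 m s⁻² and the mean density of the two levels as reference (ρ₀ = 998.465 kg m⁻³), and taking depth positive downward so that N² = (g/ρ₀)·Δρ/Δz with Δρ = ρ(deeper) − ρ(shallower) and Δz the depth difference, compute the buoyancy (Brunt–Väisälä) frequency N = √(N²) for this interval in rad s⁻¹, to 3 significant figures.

0.0172 rad s⁻¹

Δρ = 998.60 − 998.33 = 0.27 kg m⁻³ over Δz = 88 − 79 = 9 m.
N² = (9.81/998.465) × (0.27/9) = 2.9475 × 10⁻⁴ s⁻².
N = √(2.9475 × 10⁻⁴) = 0.017168 rad s⁻¹ ≈ 0.0172 rad s⁻¹.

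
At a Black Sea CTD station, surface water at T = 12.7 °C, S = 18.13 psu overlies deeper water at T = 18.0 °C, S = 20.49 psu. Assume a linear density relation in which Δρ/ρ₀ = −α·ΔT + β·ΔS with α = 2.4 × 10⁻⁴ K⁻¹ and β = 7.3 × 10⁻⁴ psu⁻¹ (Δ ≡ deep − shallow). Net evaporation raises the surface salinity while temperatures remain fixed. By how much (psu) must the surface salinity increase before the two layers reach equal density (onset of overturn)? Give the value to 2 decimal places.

Neutral buoyancy requires −α(T_deep − T_surf) + β(S_deep − S_surf′) = 0.
S_surf′ = S_deep − (α/β)·ΔT = 20.49 − (2.4 × 10⁻⁴/7.3 × 10⁻⁴)·(+5.3) = 18.7475 psu.
Increase required: 18.7475 − 18.13 = 0.6175 psu.

0.62 psu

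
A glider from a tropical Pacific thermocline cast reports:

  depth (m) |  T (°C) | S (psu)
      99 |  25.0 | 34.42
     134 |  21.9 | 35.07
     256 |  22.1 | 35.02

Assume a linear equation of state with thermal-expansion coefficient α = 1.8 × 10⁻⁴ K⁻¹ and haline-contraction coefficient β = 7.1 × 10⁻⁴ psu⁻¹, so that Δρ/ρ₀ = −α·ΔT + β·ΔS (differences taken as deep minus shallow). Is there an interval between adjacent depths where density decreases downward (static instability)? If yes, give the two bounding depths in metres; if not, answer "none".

134–256 m

Evaluate Δρ/ρ₀ = −αΔT + βΔS across each adjacent pair:
  99–134 m: −αΔT+βΔS = −(1.8 × 10⁻⁴)(-3.1)+(7.1 × 10⁻⁴)(+0.65) = 1.0 × 10⁻³ → stable
  134–256 m: −αΔT+βΔS = −(1.8 × 10⁻⁴)(+0.2)+(7.1 × 10⁻⁴)(-0.05) = -7.2 × 10⁻⁵ → UNSTABLE
The 134–256 m interval has Δρ < 0: lighter water underlies denser water.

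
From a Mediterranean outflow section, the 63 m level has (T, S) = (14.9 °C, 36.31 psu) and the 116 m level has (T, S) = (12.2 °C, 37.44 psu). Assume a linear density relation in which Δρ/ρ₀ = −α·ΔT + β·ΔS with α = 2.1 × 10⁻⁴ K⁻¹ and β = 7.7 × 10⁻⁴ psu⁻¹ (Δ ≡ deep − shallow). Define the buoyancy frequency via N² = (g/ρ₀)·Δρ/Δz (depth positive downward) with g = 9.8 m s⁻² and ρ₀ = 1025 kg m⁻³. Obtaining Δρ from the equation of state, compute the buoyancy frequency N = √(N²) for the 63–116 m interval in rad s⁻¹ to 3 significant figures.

ΔT = -2.7 K, ΔS = +1.13 psu (deep − shallow).
Δρ/ρ₀ = −αΔT + βΔS = 5.67 × 10⁻⁴ + 8.701 × 10⁻⁴ = 1.4371 × 10⁻³, so Δρ ≈ 1.473 kg m⁻³.
N² = (g/ρ₀)·Δρ/Δz = g·(Δρ/ρ₀)/Δz = 9.8 × 1.4371 × 10⁻³ / 53 = 2.6573 × 10⁻⁴ s⁻².
N = √(2.6573 × 10⁻⁴) = 0.016301 rad s⁻¹ ≈ 0.0163 rad s⁻¹.

0.0163 rad s⁻¹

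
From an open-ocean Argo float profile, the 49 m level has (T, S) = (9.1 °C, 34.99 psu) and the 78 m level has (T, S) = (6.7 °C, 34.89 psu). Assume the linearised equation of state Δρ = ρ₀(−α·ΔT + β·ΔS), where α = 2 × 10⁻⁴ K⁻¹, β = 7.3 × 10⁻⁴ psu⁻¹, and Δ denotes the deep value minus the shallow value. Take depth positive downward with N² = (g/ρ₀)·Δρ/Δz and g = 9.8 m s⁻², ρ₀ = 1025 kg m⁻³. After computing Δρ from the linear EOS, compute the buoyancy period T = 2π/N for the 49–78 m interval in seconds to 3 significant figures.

ΔT = -2.4 K, ΔS = -0.10 psu (deep − shallow).
Δρ/ρ₀ = −αΔT + βΔS = 4.80 × 10⁻⁴ − 7.30 × 10⁻⁵ = 4.07 × 10⁻⁴, so Δρ ≈ 0.4172 kg m⁻³.
N² = (g/ρ₀)·Δρ/Δz = g·(Δρ/ρ₀)/Δz = 9.8 × 4.07 × 10⁻⁴ / 29 = 1.3754 × 10⁻⁴ s⁻².
N = √(1.3754 × 10⁻⁴) = 0.011728 rad s⁻¹ → T = 2π/N = 535.74 s ≈ 536 s.

536 s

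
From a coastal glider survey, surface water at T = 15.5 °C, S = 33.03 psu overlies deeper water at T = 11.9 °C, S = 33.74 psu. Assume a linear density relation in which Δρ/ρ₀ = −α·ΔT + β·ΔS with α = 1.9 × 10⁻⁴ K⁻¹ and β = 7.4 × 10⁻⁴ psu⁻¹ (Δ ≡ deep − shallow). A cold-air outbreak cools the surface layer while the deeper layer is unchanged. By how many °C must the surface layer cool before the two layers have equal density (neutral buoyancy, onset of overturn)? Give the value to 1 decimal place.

6.4 °C

Neutral buoyancy requires Δρ = 0, i.e. −α(T_deep − T_surf′) + β(S_deep − S_surf) = 0.
T_surf′ = T_deep − (β/α)·ΔS = 11.9 − (7.4 × 10⁻⁴/1.9 × 10⁻⁴)·(+0.71) = 9.135 °C.
Cooling required: 15.5 − (9.135) = 6.365 °C.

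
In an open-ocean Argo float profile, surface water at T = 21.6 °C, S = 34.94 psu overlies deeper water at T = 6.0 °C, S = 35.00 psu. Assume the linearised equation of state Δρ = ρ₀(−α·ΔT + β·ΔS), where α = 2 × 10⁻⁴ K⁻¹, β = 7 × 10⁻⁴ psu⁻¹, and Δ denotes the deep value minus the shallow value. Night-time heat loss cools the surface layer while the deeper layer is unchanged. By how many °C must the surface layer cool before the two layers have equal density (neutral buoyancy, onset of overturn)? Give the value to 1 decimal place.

Neutral buoyancy requires Δρ = 0, i.e. −α(T_deep − T_surf′) + β(S_deep − S_surf) = 0.
T_surf′ = T_deep − (β/α)·ΔS = 6.0 − (7 × 10⁻⁴/2 × 10⁻⁴)·(+0.06) = 5.790 °C.
Cooling required: 21.6 − (5.790) = 15.810 °C.

15.8 °C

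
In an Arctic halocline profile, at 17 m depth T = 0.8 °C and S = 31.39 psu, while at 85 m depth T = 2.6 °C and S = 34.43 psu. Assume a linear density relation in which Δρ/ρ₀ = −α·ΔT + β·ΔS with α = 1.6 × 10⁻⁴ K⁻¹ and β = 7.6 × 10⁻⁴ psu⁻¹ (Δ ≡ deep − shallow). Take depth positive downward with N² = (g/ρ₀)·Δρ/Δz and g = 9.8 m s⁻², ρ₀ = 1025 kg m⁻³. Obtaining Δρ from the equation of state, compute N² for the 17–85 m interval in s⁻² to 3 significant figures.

2.91 × 10⁻⁴ s⁻²

ΔT = +1.8 K, ΔS = +3.04 psu (deep − shallow).
Δρ/ρ₀ = −αΔT + βΔS = -2.88 × 10⁻⁴ + 2.3104 × 10⁻³ = 2.0224 × 10⁻³, so Δρ ≈ 2.073 kg m⁻³.
N² = (g/ρ₀)·Δρ/Δz = g·(Δρ/ρ₀)/Δz = 9.8 × 2.0224 × 10⁻³ / 68 = 2.9146 × 10⁻⁴ s⁻² ≈ 2.91 × 10⁻⁴ s⁻².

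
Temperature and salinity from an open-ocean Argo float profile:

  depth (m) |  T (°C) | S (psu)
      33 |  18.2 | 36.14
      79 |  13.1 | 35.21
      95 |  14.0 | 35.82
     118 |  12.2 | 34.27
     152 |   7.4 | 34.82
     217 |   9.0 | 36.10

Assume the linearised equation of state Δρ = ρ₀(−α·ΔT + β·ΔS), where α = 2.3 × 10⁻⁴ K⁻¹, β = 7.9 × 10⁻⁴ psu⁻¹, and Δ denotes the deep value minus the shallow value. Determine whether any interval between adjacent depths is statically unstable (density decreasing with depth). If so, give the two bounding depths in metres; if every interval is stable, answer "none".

Evaluate Δρ/ρ₀ = −αΔT + βΔS across each adjacent pair:
  33–79 m: −αΔT+βΔS = −(2.3 × 10⁻⁴)(-5.1)+(7.9 × 10⁻⁴)(-0.93) = 4.4 × 10⁻⁴ → stable
  79–95 m: −αΔT+βΔS = −(2.3 × 10⁻⁴)(+0.9)+(7.9 × 10⁻⁴)(+0.61) = 2.7 × 10⁻⁴ → stable
  95–118 m: −αΔT+βΔS = −(2.3 × 10⁻⁴)(-1.8)+(7.9 × 10⁻⁴)(-1.55) = -8.1 × 10⁻⁴ → UNSTABLE
  118–152 m: −αΔT+βΔS = −(2.3 × 10⁻⁴)(-4.8)+(7.9 × 10⁻⁴)(+0.55) = 1.5 × 10⁻³ → stable
  152–217 m: −αΔT+βΔS = −(2.3 × 10⁻⁴)(+1.6)+(7.9 × 10⁻⁴)(+1.28) = 6.4 × 10⁻⁴ → stable
The 95–118 m interval has Δρ < 0: lighter water underlies denser water.

95–118 m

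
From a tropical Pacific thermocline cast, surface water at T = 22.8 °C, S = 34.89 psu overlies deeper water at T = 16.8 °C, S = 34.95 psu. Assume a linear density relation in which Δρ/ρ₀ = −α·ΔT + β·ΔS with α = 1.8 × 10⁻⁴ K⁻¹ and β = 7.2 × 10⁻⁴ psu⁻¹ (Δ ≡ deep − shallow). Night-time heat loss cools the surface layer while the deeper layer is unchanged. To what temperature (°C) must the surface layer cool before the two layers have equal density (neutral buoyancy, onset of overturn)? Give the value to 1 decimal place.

16.6 °C

Neutral buoyancy requires Δρ = 0, i.e. −α(T_deep − T_surf′) + β(S_deep − S_surf) = 0.
T_surf′ = T_deep − (β/α)·ΔS = 16.8 − (7.2 × 10⁻⁴/1.8 × 10⁻⁴)·(+0.06) = 16.560 °C.
Cooling required: 22.8 − (16.560) = 6.240 °C.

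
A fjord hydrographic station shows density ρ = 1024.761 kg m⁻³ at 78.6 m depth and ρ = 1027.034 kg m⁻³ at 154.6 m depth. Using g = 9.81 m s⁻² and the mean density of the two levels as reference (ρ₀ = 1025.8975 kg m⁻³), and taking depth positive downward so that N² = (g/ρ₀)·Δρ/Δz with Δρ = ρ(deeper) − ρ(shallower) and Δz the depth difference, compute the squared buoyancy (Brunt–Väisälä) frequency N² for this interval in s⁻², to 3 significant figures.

2.86 × 10⁻⁴ s⁻²

Δρ = 1027.034 − 1024.761 = 2.273 kg m⁻³ over Δz = 154.6 − 78.6 = 76 m.
N² = (9.81/1025.8975) × (2.273/76) = 2.8599 × 10⁻⁴ s⁻² ≈ 2.86 × 10⁻⁴ s⁻².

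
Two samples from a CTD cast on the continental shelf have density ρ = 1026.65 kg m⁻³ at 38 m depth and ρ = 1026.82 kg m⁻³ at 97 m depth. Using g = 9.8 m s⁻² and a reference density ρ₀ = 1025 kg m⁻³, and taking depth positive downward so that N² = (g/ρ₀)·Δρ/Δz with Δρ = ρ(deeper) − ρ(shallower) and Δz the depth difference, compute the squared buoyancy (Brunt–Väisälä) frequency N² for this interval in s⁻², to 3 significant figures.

2.75 × 10⁻⁵ s⁻²

Δρ = 1026.82 − 1026.65 = 0.17 kg m⁻³ over Δz = 97 − 38 = 59 m.
N² = (9.8/1025) × (0.17/59) = 2.7549 × 10⁻⁵ s⁻² ≈ 2.75 × 10⁻⁵ s⁻².
Since Δρ > 0 the layer is stably stratified.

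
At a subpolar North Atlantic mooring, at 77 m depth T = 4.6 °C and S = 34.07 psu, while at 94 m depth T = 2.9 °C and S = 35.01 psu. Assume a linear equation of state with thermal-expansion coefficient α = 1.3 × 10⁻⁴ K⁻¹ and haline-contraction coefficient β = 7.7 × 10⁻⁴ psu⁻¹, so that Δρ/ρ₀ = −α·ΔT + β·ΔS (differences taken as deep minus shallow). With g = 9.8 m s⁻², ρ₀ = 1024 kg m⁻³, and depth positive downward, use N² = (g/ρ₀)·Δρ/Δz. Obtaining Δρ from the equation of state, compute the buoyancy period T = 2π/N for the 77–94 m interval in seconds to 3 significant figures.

269 s

ΔT = -1.7 K, ΔS = +0.94 psu (deep − shallow).
Δρ/ρ₀ = −αΔT + βΔS = 2.21 × 10⁻⁴ + 7.238 × 10⁻⁴ = 9.448 × 10⁻⁴, so Δρ ≈ 0.9675 kg m⁻³.
N² = (g/ρ₀)·Δρ/Δz = g·(Δρ/ρ₀)/Δz = 9.8 × 9.448 × 10⁻⁴ / 17 = 5.4465 × 10⁻⁴ s⁻².
N = √(5.4465 × 10⁻⁴) = 0.023338 rad s⁻¹ → T = 2π/N = 269.23 s ≈ 269 s.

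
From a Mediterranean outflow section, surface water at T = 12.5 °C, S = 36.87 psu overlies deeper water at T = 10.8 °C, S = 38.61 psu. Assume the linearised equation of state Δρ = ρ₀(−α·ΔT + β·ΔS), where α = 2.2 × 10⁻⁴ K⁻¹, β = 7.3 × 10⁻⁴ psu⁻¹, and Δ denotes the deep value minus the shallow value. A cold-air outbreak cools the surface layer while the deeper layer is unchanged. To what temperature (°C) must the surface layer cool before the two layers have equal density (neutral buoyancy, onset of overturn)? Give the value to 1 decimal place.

5.0 °C

Neutral buoyancy requires Δρ = 0, i.e. −α(T_deep − T_surf′) + β(S_deep − S_surf) = 0.
T_surf′ = T_deep − (β/α)·ΔS = 10.8 − (7.3 × 10⁻⁴/2.2 × 10⁻⁴)·(+1.74) = 5.026 °C.
Cooling required: 12.5 − (5.026) = 7.474 °C.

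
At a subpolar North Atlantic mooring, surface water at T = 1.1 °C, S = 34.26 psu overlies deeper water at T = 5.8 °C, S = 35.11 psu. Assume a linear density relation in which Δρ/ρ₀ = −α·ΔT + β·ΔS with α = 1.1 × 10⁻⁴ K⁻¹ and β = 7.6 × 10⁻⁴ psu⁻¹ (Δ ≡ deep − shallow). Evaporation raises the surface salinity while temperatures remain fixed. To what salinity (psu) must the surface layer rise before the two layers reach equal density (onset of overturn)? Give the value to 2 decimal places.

Neutral buoyancy requires −α(T_deep − T_surf) + β(S_deep − S_surf′) = 0.
S_surf′ = S_deep − (α/β)·ΔT = 35.11 − (1.1 × 10⁻⁴/7.6 × 10⁻⁴)·(+4.7) = 34.4297 psu.
Increase required: 34.4297 − 34.26 = 0.1697 psu.

34.43 psu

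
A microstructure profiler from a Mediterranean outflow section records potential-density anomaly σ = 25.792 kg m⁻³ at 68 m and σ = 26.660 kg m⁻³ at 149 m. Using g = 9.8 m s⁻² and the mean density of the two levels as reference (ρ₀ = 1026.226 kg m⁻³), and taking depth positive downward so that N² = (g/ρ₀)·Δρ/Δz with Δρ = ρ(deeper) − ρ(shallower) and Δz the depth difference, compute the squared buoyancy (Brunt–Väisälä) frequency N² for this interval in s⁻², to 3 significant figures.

Δρ = 1026.660 − 1025.792 = 0.868 kg m⁻³ over Δz = 149 − 68 = 81 m.
N² = (9.8/1026.226) × (0.868/81) = 1.0233 × 10⁻⁴ s⁻² ≈ 1.02 × 10⁻⁴ s⁻².

1.02 × 10⁻⁴ s⁻²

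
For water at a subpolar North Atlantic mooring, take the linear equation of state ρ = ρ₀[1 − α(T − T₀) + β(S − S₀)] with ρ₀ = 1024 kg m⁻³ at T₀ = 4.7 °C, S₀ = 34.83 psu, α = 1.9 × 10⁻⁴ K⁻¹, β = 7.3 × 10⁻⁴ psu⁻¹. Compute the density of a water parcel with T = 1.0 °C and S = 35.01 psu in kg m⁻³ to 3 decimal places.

T − T₀ = -3.7 K, S − S₀ = +0.18 psu.
Bracket = 1 − α·(-3.7) + β·(+0.18) = 1 + (8.344 × 10⁻⁴) = 1.0008344.
ρ = 1024 × 1.0008344 = 1024.854 kg m⁻³.

1024.854 kg m⁻³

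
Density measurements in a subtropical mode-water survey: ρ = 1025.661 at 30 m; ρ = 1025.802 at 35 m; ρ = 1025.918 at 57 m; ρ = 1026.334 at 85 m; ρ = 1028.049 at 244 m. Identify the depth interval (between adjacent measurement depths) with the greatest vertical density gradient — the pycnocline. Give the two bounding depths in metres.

30–35 m

Compute the density gradient over each adjacent pair:
  30–35 m: Δρ/Δz = 0.141/5 = 0.028 kg m⁻⁴
  35–57 m: Δρ/Δz = 0.116/22 = 5.3 × 10⁻³ kg m⁻⁴
  57–85 m: Δρ/Δz = 0.416/28 = 0.015 kg m⁻⁴
  85–244 m: Δρ/Δz = 1.715/159 = 0.011 kg m⁻⁴
The largest gradient is in the 30–35 m interval — the pycnocline.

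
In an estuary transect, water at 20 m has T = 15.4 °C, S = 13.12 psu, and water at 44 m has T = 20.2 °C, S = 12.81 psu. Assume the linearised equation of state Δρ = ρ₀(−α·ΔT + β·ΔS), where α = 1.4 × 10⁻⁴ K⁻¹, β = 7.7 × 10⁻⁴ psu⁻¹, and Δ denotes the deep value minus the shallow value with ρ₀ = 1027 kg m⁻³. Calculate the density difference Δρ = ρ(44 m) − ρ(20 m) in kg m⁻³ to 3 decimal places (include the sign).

ΔT = +4.8 K, ΔS = -0.31 psu (deep − shallow).
Δρ/ρ₀ = −(1.4 × 10⁻⁴)(+4.8) + (7.7 × 10⁻⁴)(-0.31) = -9.107 × 10⁻⁴.
Δρ = 1027 × (-9.107 × 10⁻⁴) = -0.935 kg m⁻³.
Negative Δρ: lighter below, statically unstable.

-0.935 kg m⁻³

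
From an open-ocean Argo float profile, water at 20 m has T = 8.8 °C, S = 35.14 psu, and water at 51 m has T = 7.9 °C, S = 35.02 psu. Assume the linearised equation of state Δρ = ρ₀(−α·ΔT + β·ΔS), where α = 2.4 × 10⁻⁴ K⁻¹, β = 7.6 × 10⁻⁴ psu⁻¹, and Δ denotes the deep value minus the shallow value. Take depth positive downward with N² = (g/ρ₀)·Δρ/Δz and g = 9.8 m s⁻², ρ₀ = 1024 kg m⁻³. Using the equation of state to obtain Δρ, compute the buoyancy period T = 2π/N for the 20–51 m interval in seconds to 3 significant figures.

1.00 × 10³ s

ΔT = -0.9 K, ΔS = -0.12 psu (deep − shallow).
Δρ/ρ₀ = −αΔT + βΔS = 2.16 × 10⁻⁴ − 9.12 × 10⁻⁵ = 1.248 × 10⁻⁴, so Δρ ≈ 0.1278 kg m⁻³.
N² = (g/ρ₀)·Δρ/Δz = g·(Δρ/ρ₀)/Δz = 9.8 × 1.248 × 10⁻⁴ / 31 = 3.9453 × 10⁻⁵ s⁻².
N = √(3.9453 × 10⁻⁵) = 6.2812 × 10⁻³ rad s⁻¹ → T = 2π/N = 1.0003 × 10³ s ≈ 1.00 × 10³ s.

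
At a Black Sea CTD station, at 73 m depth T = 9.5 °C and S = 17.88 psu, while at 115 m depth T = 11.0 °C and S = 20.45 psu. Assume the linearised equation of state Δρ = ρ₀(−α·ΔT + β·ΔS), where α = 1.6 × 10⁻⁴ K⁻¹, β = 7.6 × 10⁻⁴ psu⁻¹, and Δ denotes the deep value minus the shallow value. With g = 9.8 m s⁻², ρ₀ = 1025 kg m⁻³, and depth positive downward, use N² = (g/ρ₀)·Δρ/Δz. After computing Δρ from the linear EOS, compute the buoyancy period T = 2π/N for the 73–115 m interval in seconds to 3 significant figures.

ΔT = +1.5 K, ΔS = +2.57 psu (deep − shallow).
Δρ/ρ₀ = −αΔT + βΔS = -2.40 × 10⁻⁴ + 1.9532 × 10⁻³ = 1.7132 × 10⁻³, so Δρ ≈ 1.756 kg m⁻³.
N² = (g/ρ₀)·Δρ/Δz = g·(Δρ/ρ₀)/Δz = 9.8 × 1.7132 × 10⁻³ / 42 = 3.9975 × 10⁻⁴ s⁻².
N = √(3.9975 × 10⁻⁴) = 0.019994 rad s⁻¹ → T = 2π/N = 314.25 s ≈ 314 s.

314 s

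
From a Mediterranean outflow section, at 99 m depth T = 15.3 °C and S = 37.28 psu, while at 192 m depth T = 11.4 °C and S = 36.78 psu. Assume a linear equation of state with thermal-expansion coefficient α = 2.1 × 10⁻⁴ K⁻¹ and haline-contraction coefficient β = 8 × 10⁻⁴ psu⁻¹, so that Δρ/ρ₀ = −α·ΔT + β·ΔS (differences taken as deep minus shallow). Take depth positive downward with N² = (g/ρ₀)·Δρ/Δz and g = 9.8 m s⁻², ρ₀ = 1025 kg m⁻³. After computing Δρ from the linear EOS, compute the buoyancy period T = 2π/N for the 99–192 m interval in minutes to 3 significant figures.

15.8 min

ΔT = -3.9 K, ΔS = -0.50 psu (deep − shallow).
Δρ/ρ₀ = −αΔT + βΔS = 8.19 × 10⁻⁴ − 4.00 × 10⁻⁴ = 4.19 × 10⁻⁴, so Δρ ≈ 0.4295 kg m⁻³.
N² = (g/ρ₀)·Δρ/Δz = g·(Δρ/ρ₀)/Δz = 9.8 × 4.19 × 10⁻⁴ / 93 = 4.4153 × 10⁻⁵ s⁻².
N = √(4.4153 × 10⁻⁵) = 6.6448 × 10⁻³ rad s⁻¹ → T = 2π/N = 945.58 s = 15.760 min ≈ 15.8 min.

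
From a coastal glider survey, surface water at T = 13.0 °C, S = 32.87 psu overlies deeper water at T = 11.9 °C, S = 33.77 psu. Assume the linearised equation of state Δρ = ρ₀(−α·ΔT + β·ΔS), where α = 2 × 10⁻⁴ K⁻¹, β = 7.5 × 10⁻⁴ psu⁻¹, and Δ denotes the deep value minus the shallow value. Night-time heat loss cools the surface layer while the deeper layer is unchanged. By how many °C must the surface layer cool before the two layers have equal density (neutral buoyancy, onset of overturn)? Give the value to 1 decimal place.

4.5 °C

Neutral buoyancy requires Δρ = 0, i.e. −α(T_deep − T_surf′) + β(S_deep − S_surf) = 0.
T_surf′ = T_deep − (β/α)·ΔS = 11.9 − (7.5 × 10⁻⁴/2 × 10⁻⁴)·(+0.90) = 8.525 °C.
Cooling required: 13.0 − (8.525) = 4.475 °C.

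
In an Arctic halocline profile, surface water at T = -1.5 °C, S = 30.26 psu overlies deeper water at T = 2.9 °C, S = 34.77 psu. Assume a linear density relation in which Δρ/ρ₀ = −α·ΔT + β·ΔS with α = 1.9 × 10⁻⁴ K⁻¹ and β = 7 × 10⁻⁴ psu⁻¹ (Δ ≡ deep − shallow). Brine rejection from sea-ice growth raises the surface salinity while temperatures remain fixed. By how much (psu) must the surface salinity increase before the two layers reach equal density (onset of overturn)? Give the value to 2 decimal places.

Neutral buoyancy requires −α(T_deep − T_surf) + β(S_deep − S_surf′) = 0.
S_surf′ = S_deep − (α/β)·ΔT = 34.77 − (1.9 × 10⁻⁴/7 × 10⁻⁴)·(+4.4) = 33.5757 psu.
Increase required: 33.5757 − 30.26 = 3.3157 psu.

3.32 psu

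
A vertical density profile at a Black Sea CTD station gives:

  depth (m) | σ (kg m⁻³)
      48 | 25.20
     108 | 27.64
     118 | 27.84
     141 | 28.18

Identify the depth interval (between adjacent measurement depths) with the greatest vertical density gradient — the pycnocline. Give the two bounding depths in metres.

48–108 m

Compute the density gradient over each adjacent pair:
  48–108 m: Δρ/Δz = 2.44/60 = 0.041 kg m⁻⁴
  108–118 m: Δρ/Δz = 0.20/10 = 0.020 kg m⁻⁴
  118–141 m: Δρ/Δz = 0.34/23 = 0.015 kg m⁻⁴
The largest gradient is in the 48–108 m interval — the pycnocline.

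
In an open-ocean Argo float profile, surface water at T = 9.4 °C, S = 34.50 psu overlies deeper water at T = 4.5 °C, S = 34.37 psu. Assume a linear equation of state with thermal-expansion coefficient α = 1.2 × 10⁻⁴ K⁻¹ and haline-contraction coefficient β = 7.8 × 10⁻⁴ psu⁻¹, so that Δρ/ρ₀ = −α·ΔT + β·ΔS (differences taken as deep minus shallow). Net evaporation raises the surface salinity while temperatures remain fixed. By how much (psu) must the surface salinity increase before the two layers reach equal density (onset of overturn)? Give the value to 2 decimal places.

0.62 psu

Neutral buoyancy requires −α(T_deep − T_surf) + β(S_deep − S_surf′) = 0.
S_surf′ = S_deep − (α/β)·ΔT = 34.37 − (1.2 × 10⁻⁴/7.8 × 10⁻⁴)·(-4.9) = 35.1238 psu.
Increase required: 35.1238 − 34.50 = 0.6238 psu.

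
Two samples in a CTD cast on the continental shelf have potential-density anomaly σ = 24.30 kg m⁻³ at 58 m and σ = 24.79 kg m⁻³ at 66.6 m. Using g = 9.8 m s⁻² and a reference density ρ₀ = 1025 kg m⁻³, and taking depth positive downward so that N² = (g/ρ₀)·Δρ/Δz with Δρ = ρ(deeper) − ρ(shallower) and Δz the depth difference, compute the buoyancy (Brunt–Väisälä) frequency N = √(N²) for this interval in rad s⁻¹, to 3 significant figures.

Δρ = 1024.79 − 1024.30 = 0.49 kg m⁻³ over Δz = 66.6 − 58 = 8.6 m.
N² = (9.8/1025) × (0.49/8.6) = 5.4475 × 10⁻⁴ s⁻².
N = √(5.4475 × 10⁻⁴) = 0.023340 rad s⁻¹ ≈ 0.0233 rad s⁻¹.

0.0233 rad s⁻¹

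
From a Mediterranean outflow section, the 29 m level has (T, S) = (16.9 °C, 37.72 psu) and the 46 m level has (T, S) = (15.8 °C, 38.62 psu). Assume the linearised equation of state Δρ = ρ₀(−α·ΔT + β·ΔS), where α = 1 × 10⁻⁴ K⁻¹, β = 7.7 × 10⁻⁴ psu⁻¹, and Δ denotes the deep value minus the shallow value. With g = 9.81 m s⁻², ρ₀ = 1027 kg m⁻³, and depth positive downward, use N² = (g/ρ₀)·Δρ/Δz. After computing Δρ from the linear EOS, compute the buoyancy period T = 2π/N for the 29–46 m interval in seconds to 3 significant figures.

292 s

ΔT = -1.1 K, ΔS = +0.90 psu (deep − shallow).
Δρ/ρ₀ = −αΔT + βΔS = 1.10 × 10⁻⁴ + 6.93 × 10⁻⁴ = 8.03 × 10⁻⁴, so Δρ ≈ 0.8247 kg m⁻³.
N² = (g/ρ₀)·Δρ/Δz = g·(Δρ/ρ₀)/Δz = 9.81 × 8.03 × 10⁻⁴ / 17 = 4.6338 × 10⁻⁴ s⁻².
N = √(4.6338 × 10⁻⁴) = 0.021526 rad s⁻¹ → T = 2π/N = 291.89 s ≈ 292 s.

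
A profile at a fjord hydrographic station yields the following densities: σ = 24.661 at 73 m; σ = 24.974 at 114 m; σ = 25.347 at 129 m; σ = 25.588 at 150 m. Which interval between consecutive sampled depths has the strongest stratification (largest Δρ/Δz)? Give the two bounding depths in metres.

114–129 m

Compute the density gradient over each adjacent pair:
  73–114 m: Δρ/Δz = 0.313/41 = 7.6 × 10⁻³ kg m⁻⁴
  114–129 m: Δρ/Δz = 0.373/15 = 0.025 kg m⁻⁴
  129–150 m: Δρ/Δz = 0.241/21 = 0.011 kg m⁻⁴
The largest gradient is in the 114–129 m interval — the pycnocline.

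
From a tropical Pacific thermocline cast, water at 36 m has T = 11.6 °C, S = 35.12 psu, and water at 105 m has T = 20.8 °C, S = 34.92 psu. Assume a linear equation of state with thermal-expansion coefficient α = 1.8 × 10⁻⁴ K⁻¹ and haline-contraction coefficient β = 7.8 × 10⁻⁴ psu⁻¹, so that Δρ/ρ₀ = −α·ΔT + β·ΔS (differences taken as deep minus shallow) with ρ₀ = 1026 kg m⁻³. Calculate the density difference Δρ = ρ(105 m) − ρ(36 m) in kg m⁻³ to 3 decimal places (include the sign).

-1.859 kg m⁻³

ΔT = +9.2 K, ΔS = -0.20 psu (deep − shallow).
Δρ/ρ₀ = −(1.8 × 10⁻⁴)(+9.2) + (7.8 × 10⁻⁴)(-0.20) = -1.812 × 10⁻³.
Δρ = 1026 × (-1.812 × 10⁻³) = -1.859 kg m⁻³.
Negative Δρ: lighter below, statically unstable.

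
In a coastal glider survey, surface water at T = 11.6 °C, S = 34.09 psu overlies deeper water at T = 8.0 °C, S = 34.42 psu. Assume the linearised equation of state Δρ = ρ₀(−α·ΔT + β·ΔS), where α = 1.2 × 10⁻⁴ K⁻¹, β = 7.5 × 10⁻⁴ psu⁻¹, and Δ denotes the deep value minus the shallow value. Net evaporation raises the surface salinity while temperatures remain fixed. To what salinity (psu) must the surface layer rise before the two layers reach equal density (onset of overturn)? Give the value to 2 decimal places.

Neutral buoyancy requires −α(T_deep − T_surf) + β(S_deep − S_surf′) = 0.
S_surf′ = S_deep − (α/β)·ΔT = 34.42 − (1.2 × 10⁻⁴/7.5 × 10⁻⁴)·(-3.6) = 34.9960 psu.
Increase required: 34.9960 − 34.09 = 0.9060 psu.

35.00 psu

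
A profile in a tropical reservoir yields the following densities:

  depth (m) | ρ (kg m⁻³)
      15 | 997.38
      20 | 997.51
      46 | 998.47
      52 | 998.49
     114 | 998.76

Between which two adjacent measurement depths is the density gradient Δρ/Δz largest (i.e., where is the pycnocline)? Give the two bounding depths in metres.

Compute the density gradient over each adjacent pair:
  15–20 m: Δρ/Δz = 0.13/5 = 0.026 kg m⁻⁴
  20–46 m: Δρ/Δz = 0.96/26 = 0.037 kg m⁻⁴
  46–52 m: Δρ/Δz = 0.02/6 = 3.3 × 10⁻³ kg m⁻⁴
  52–114 m: Δρ/Δz = 0.27/62 = 4.4 × 10⁻³ kg m⁻⁴
The largest gradient is in the 20–46 m interval — the pycnocline.

20–46 m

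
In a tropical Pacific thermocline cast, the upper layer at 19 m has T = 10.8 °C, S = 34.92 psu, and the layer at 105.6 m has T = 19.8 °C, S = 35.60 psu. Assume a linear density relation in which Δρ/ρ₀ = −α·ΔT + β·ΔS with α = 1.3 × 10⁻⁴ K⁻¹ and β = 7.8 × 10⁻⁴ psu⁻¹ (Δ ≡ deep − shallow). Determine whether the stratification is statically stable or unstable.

unstable

ΔT = 19.8 − 10.8 = +9.0 K and ΔS = 35.60 − 34.92 = +0.68 psu (deep − shallow).
−αΔT = -1.17 × 10⁻³; βΔS = 5.304 × 10⁻⁴; sum Δρ/ρ₀ = -6.396 × 10⁻⁴.
Δρ/ρ₀ < 0, so Δρ < 0: deeper water is lighter → statically unstable; the column would overturn.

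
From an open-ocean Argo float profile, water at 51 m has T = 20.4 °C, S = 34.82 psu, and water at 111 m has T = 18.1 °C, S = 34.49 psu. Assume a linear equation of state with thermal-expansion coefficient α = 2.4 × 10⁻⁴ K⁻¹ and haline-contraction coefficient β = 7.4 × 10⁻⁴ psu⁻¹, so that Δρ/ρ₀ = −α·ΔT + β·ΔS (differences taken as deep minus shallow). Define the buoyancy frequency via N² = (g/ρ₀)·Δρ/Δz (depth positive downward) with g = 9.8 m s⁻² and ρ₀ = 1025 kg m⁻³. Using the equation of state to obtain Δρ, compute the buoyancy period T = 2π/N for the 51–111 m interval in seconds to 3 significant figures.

886 s

ΔT = -2.3 K, ΔS = -0.33 psu (deep − shallow).
Δρ/ρ₀ = −αΔT + βΔS = 5.52 × 10⁻⁴ − 2.442 × 10⁻⁴ = 3.078 × 10⁻⁴, so Δρ ≈ 0.3155 kg m⁻³.
N² = (g/ρ₀)·Δρ/Δz = g·(Δρ/ρ₀)/Δz = 9.8 × 3.078 × 10⁻⁴ / 60 = 5.0274 × 10⁻⁵ s⁻².
N = √(5.0274 × 10⁻⁵) = 7.0904 × 10⁻³ rad s⁻¹ → T = 2π/N = 886.15 s ≈ 886 s.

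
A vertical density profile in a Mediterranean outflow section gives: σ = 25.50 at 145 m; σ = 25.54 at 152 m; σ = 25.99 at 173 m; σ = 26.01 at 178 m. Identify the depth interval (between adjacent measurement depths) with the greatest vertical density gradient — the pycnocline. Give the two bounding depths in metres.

152–173 m

Compute the density gradient over each adjacent pair:
  145–152 m: Δρ/Δz = 0.04/7 = 5.7 × 10⁻³ kg m⁻⁴
  152–173 m: Δρ/Δz = 0.45/21 = 0.021 kg m⁻⁴
  173–178 m: Δρ/Δz = 0.02/5 = 4.0 × 10⁻³ kg m⁻⁴
The largest gradient is in the 152–173 m interval — the pycnocline.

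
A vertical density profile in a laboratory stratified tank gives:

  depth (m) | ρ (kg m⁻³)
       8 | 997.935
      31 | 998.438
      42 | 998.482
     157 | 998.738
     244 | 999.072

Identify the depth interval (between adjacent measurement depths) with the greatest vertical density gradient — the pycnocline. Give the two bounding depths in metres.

8–31 m

Compute the density gradient over each adjacent pair:
  8–31 m: Δρ/Δz = 0.503/23 = 0.022 kg m⁻⁴
  31–42 m: Δρ/Δz = 0.044/11 = 4.0 × 10⁻³ kg m⁻⁴
  42–157 m: Δρ/Δz = 0.256/115 = 2.2 × 10⁻³ kg m⁻⁴
  157–244 m: Δρ/Δz = 0.334/87 = 3.8 × 10⁻³ kg m⁻⁴
The largest gradient is in the 8–31 m interval — the pycnocline.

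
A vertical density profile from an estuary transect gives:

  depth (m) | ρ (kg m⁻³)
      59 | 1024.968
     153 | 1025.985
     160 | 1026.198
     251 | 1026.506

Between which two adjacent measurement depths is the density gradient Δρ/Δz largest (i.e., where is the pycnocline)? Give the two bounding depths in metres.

153–160 m

Compute the density gradient over each adjacent pair:
  59–153 m: Δρ/Δz = 1.017/94 = 0.011 kg m⁻⁴
  153–160 m: Δρ/Δz = 0.213/7 = 0.030 kg m⁻⁴
  160–251 m: Δρ/Δz = 0.308/91 = 3.4 × 10⁻³ kg m⁻⁴
The largest gradient is in the 153–160 m interval — the pycnocline.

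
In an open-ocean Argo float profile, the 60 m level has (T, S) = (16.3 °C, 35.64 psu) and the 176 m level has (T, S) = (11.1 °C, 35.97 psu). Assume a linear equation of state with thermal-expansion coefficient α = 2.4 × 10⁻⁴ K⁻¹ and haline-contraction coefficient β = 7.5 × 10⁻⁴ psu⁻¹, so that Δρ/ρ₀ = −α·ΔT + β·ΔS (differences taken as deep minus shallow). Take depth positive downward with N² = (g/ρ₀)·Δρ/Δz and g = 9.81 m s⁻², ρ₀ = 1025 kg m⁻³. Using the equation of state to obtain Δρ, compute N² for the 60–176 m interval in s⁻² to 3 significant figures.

ΔT = -5.2 K, ΔS = +0.33 psu (deep − shallow).
Δρ/ρ₀ = −αΔT + βΔS = 1.248 × 10⁻³ + 2.475 × 10⁻⁴ = 1.4955 × 10⁻³, so Δρ ≈ 1.533 kg m⁻³.
N² = (g/ρ₀)·Δρ/Δz = g·(Δρ/ρ₀)/Δz = 9.81 × 1.4955 × 10⁻³ / 116 = 1.2647 × 10⁻⁴ s⁻² ≈ 1.26 × 10⁻⁴ s⁻².

1.26 × 10⁻⁴ s⁻²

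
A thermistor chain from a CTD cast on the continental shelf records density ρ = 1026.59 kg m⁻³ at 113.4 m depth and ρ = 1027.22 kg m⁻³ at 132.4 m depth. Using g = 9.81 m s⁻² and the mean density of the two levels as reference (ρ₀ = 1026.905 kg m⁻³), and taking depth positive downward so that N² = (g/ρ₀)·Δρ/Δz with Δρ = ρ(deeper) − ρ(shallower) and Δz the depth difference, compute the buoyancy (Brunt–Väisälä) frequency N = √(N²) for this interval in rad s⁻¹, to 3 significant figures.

0.0178 rad s⁻¹

Δρ = 1027.22 − 1026.59 = 0.63 kg m⁻³ over Δz = 132.4 − 113.4 = 19 m.
N² = (9.81/1026.905) × (0.63/19) = 3.1676 × 10⁻⁴ s⁻².
N = √(3.1676 × 10⁻⁴) = 0.017798 rad s⁻¹ ≈ 0.0178 rad s⁻¹.
Since Δρ > 0 the layer is stably stratified.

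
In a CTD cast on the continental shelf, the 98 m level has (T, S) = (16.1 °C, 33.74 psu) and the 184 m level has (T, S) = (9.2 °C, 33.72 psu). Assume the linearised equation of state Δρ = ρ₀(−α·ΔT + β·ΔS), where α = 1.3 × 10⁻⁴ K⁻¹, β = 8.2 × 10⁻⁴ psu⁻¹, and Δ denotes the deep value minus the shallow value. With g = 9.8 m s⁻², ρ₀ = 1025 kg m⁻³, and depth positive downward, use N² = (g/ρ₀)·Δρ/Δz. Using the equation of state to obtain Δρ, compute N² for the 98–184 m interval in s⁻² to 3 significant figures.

ΔT = -6.9 K, ΔS = -0.02 psu (deep − shallow).
Δρ/ρ₀ = −αΔT + βΔS = 8.97 × 10⁻⁴ − 1.64 × 10⁻⁵ = 8.806 × 10⁻⁴, so Δρ ≈ 0.9026 kg m⁻³.
N² = (g/ρ₀)·Δρ/Δz = g·(Δρ/ρ₀)/Δz = 9.8 × 8.806 × 10⁻⁴ / 86 = 1.0035 × 10⁻⁴ s⁻² ≈ 1.00 × 10⁻⁴ s⁻².

1.00 × 10⁻⁴ s⁻²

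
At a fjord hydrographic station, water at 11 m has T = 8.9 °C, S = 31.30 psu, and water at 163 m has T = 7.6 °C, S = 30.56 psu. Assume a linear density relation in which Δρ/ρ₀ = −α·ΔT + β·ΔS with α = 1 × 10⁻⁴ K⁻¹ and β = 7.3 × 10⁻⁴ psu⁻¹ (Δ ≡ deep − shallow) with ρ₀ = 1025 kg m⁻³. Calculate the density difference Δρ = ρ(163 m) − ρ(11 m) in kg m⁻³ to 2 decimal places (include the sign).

-0.42 kg m⁻³

ΔT = -1.3 K, ΔS = -0.74 psu (deep − shallow).
Δρ/ρ₀ = −(1 × 10⁻⁴)(-1.3) + (7.3 × 10⁻⁴)(-0.74) = -4.102 × 10⁻⁴.
Δρ = 1025 × (-4.102 × 10⁻⁴) = -0.42 kg m⁻³.
Negative Δρ: lighter below, statically unstable.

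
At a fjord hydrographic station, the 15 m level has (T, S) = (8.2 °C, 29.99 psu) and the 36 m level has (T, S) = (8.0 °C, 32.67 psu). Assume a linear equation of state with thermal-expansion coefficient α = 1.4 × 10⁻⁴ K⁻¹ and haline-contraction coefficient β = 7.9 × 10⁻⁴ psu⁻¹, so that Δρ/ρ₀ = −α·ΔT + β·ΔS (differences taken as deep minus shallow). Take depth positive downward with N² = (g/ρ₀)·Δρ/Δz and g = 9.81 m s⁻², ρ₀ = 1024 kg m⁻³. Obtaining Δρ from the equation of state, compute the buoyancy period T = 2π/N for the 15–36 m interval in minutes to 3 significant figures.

ΔT = -0.2 K, ΔS = +2.68 psu (deep − shallow).
Δρ/ρ₀ = −αΔT + βΔS = 2.80 × 10⁻⁵ + 2.1172 × 10⁻³ = 2.1452 × 10⁻³, so Δρ ≈ 2.197 kg m⁻³.
N² = (g/ρ₀)·Δρ/Δz = g·(Δρ/ρ₀)/Δz = 9.81 × 2.1452 × 10⁻³ / 21 = 1.0021 × 10⁻³ s⁻².
N = √(1.0021 × 10⁻³) = 0.031656 rad s⁻¹ → T = 2π/N = 198.48 s = 3.3080 min ≈ 3.31 min.

3.31 min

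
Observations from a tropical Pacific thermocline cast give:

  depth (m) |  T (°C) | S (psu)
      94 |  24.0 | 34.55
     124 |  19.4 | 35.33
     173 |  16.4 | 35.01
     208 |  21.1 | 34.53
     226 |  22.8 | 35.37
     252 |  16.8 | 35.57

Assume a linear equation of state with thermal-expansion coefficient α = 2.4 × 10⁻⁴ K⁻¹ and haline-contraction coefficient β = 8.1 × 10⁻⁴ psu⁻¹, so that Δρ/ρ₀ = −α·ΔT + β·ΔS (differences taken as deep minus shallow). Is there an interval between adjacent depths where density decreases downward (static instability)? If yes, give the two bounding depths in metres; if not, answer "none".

173–208 m

Evaluate Δρ/ρ₀ = −αΔT + βΔS across each adjacent pair:
  94–124 m: −αΔT+βΔS = −(2.4 × 10⁻⁴)(-4.6)+(8.1 × 10⁻⁴)(+0.78) = 1.7 × 10⁻³ → stable
  124–173 m: −αΔT+βΔS = −(2.4 × 10⁻⁴)(-3.0)+(8.1 × 10⁻⁴)(-0.32) = 4.6 × 10⁻⁴ → stable
  173–208 m: −αΔT+βΔS = −(2.4 × 10⁻⁴)(+4.7)+(8.1 × 10⁻⁴)(-0.48) = -1.5 × 10⁻³ → UNSTABLE
  208–226 m: −αΔT+βΔS = −(2.4 × 10⁻⁴)(+1.7)+(8.1 × 10⁻⁴)(+0.84) = 2.7 × 10⁻⁴ → stable
  226–252 m: −αΔT+βΔS = −(2.4 × 10⁻⁴)(-6.0)+(8.1 × 10⁻⁴)(+0.20) = 1.6 × 10⁻³ → stable
The 173–208 m interval has Δρ < 0: lighter water underlies denser water.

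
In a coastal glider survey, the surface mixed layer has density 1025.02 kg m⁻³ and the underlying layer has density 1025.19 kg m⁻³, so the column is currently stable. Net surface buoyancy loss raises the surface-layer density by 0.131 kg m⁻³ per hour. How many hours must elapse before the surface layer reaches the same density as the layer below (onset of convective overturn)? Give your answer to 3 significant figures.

Density deficit of the surface layer: 1025.19 − 1025.02 = 0.17 kg m⁻³.
Required change = 0.17 / 0.131 = 1.30 hours.

1.30 hours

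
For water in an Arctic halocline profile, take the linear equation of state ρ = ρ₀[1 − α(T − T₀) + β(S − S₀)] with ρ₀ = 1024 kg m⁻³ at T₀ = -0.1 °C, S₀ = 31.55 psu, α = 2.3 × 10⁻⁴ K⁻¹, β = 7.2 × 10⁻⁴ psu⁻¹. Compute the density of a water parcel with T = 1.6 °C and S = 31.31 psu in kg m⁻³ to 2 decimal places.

T − T₀ = +1.7 K, S − S₀ = -0.24 psu.
Bracket = 1 − α·(+1.7) + β·(-0.24) = 1 + (-5.638 × 10⁻⁴) = 0.9994362.
ρ = 1024 × 0.9994362 = 1023.42 kg m⁻³.

1023.42 kg m⁻³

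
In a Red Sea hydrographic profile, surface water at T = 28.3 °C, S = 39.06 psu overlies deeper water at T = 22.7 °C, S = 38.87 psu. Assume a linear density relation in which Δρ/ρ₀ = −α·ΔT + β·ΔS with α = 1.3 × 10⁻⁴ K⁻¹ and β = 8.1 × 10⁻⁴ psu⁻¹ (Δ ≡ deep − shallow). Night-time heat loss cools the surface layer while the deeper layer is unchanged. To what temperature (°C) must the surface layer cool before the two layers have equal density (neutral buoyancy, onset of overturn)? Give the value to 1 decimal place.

23.9 °C

Neutral buoyancy requires Δρ = 0, i.e. −α(T_deep − T_surf′) + β(S_deep − S_surf) = 0.
T_surf′ = T_deep − (β/α)·ΔS = 22.7 − (8.1 × 10⁻⁴/1.3 × 10⁻⁴)·(-0.19) = 23.884 °C.
Cooling required: 28.3 − (23.884) = 4.416 °C.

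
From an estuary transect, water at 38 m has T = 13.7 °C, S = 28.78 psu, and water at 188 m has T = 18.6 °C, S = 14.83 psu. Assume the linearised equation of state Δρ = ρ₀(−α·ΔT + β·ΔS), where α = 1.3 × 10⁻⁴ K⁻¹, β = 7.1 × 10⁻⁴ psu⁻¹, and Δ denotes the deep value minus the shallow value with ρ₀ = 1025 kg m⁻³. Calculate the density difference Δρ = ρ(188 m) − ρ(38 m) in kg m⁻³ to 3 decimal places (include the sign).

ΔT = +4.9 K, ΔS = -13.95 psu (deep − shallow).
Δρ/ρ₀ = −(1.3 × 10⁻⁴)(+4.9) + (7.1 × 10⁻⁴)(-13.95) = -0.0105415.
Δρ = 1025 × (-0.0105415) = -10.805 kg m⁻³.
Negative Δρ: lighter below, statically unstable.

-10.805 kg m⁻³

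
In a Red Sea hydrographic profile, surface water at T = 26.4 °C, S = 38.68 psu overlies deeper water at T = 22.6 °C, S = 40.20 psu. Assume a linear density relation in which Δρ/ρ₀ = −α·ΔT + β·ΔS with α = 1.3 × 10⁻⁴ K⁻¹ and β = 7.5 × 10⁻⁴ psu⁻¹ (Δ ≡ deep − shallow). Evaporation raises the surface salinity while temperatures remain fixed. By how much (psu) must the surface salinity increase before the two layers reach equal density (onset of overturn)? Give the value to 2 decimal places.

Neutral buoyancy requires −α(T_deep − T_surf) + β(S_deep − S_surf′) = 0.
S_surf′ = S_deep − (α/β)·ΔT = 40.20 − (1.3 × 10⁻⁴/7.5 × 10⁻⁴)·(-3.8) = 40.8587 psu.
Increase required: 40.8587 − 38.68 = 2.1787 psu.

2.18 psu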